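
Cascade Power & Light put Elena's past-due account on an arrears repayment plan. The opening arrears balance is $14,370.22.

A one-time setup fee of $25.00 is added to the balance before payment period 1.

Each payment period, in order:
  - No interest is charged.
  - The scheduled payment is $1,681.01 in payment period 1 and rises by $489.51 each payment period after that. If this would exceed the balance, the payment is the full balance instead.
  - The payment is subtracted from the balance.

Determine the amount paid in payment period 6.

Payment period 1: $14,395.22 − $1,681.01 → $12,714.21
Payment period 2: $12,714.21 − $2,170.52 → $10,543.69
Payment period 3: $10,543.69 − $2,660.03 → $7,883.66
Payment period 4: $7,883.66 − $3,149.54 → $4,734.12
Payment period 5: $4,734.12 − $3,639.05 → $1,095.07
Payment period 6: $1,095.07 − $1,095.07 → $0.00

$1,095.07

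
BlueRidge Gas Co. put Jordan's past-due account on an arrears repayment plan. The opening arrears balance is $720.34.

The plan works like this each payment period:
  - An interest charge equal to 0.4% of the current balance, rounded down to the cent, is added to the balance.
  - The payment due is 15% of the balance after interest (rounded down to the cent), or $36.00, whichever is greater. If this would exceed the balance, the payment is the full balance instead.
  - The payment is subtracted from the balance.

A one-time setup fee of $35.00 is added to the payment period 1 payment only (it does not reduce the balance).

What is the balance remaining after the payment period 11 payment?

Payment period 1: opening $720.34; interest $2.88 → $723.22; payment $108.48 (+ $35.00 fee); balance $614.74
Payment period 2: opening $614.74; interest $2.45 → $617.19; payment $92.57; balance $524.62
Payment period 3: opening $524.62; interest $2.09 → $526.71; payment $79.00; balance $447.71
Payment period 4: opening $447.71; interest $1.79 → $449.50; payment $67.42; balance $382.08
Payment period 5: opening $382.08; interest $1.52 → $383.60; payment $57.54; balance $326.06
Payment period 6: opening $326.06; interest $1.30 → $327.36; payment $49.10; balance $278.26
Payment period 7: opening $278.26; interest $1.11 → $279.37; payment $41.90; balance $237.47
Payment period 8: opening $237.47; interest $0.94 → $238.41; payment $36.00; balance $202.41
Payment period 9: opening $202.41; interest $0.80 → $203.21; payment $36.00; balance $167.21
Payment period 10: opening $167.21; interest $0.66 → $167.87; payment $36.00; balance $131.87
Payment period 11: opening $131.87; interest $0.52 → $132.39; payment $36.00; balance $96.39

$96.39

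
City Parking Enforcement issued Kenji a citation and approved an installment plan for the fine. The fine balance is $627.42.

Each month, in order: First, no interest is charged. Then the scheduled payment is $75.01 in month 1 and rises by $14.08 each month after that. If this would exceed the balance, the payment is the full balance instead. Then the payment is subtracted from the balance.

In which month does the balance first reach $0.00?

6

Month 1: $627.42 − $75.01 → $552.41
Month 2: $552.41 − $89.09 → $463.32
Month 3: $463.32 − $103.17 → $360.15
Month 4: $360.15 − $117.25 → $242.90
Month 5: $242.90 − $131.33 → $111.57
Month 6: $111.57 − $111.57 → $0.00
Balance reaches $0.00 in month 6.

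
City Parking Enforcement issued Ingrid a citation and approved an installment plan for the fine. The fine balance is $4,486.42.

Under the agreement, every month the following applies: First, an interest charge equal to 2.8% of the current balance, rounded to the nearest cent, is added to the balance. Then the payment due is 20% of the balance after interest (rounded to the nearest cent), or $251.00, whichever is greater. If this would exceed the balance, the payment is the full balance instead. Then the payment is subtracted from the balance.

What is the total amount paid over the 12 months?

$5,110.49

Month 1: opening $4,486.42; interest $125.62 → $4,612.04; payment $922.41; balance $3,689.63
Month 2: opening $3,689.63; interest $103.31 → $3,792.94; payment $758.59; balance $3,034.35
Month 3: opening $3,034.35; interest $84.96 → $3,119.31; payment $623.86; balance $2,495.45
Month 4: opening $2,495.45; interest $69.87 → $2,565.32; payment $513.06; balance $2,052.26
Month 5: opening $2,052.26; interest $57.46 → $2,109.72; payment $421.94; balance $1,687.78
Month 6: opening $1,687.78; interest $47.26 → $1,735.04; payment $347.01; balance $1,388.03
Month 7: opening $1,388.03; interest $38.86 → $1,426.89; payment $285.38; balance $1,141.51
Month 8: opening $1,141.51; interest $31.96 → $1,173.47; payment $251.00; balance $922.47
Month 9: opening $922.47; interest $25.83 → $948.30; payment $251.00; balance $697.30
Month 10: opening $697.30; interest $19.52 → $716.82; payment $251.00; balance $465.82
Month 11: opening $465.82; interest $13.04 → $478.86; payment $251.00; balance $227.86
Month 12: opening $227.86; interest $6.38 → $234.24; payment $234.24; balance $0.00
Total paid: $5,110.49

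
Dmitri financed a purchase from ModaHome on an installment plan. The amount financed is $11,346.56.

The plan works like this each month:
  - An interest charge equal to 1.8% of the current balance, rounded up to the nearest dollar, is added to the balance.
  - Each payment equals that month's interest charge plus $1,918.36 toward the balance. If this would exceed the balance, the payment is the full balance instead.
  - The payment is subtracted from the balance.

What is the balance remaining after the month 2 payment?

Month 1: $11,346.56 +$205.00 interest = $11,551.56; pay $2,123.36 → $9,428.20
Month 2: $9,428.20 +$170.00 interest = $9,598.20; pay $2,088.36 → $7,509.84

$7,509.84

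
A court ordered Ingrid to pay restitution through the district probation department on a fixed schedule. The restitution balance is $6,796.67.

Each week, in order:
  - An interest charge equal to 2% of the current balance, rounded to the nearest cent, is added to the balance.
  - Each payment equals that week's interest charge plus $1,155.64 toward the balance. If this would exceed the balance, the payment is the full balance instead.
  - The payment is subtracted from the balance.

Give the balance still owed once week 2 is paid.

Week 1: opening $6,796.67; interest $135.93 → $6,932.60; payment $1,291.57; balance $5,641.03
Week 2: opening $5,641.03; interest $112.82 → $5,753.85; payment $1,268.46; balance $4,485.39

$4,485.39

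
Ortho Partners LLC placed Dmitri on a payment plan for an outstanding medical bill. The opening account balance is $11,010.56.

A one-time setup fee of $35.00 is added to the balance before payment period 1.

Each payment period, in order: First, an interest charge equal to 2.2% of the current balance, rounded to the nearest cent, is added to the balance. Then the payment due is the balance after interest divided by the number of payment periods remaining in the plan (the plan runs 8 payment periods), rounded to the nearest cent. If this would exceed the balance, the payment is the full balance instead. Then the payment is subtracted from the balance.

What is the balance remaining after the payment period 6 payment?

Payment period 1: $11,045.56 +$243.00 interest = $11,288.56; pay $1,411.07 → $9,877.49
Payment period 2: $9,877.49 +$217.30 interest = $10,094.79; pay $1,442.11 → $8,652.68
Payment period 3: $8,652.68 +$190.36 interest = $8,843.04; pay $1,473.84 → $7,369.20
Payment period 4: $7,369.20 +$162.12 interest = $7,531.32; pay $1,506.26 → $6,025.06
Payment period 5: $6,025.06 +$132.55 interest = $6,157.61; pay $1,539.40 → $4,618.21
Payment period 6: $4,618.21 +$101.60 interest = $4,719.81; pay $1,573.27 → $3,146.54

$3,146.54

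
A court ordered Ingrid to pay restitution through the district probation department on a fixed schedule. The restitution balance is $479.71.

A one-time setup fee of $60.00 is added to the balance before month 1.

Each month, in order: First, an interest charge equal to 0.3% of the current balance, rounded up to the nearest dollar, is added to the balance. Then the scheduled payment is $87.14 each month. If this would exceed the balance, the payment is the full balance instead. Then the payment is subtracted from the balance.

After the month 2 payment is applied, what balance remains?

Month 1: $539.71 +$2.00 interest = $541.71; pay $87.14 → $454.57
Month 2: $454.57 +$2.00 interest = $456.57; pay $87.14 → $369.43

$369.43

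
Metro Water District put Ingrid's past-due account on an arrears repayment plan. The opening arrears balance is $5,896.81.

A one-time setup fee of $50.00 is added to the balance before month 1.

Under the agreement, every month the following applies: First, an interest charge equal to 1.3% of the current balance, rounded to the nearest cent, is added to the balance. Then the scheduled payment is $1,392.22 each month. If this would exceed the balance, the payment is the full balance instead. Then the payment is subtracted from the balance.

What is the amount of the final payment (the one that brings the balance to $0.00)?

Month 1: $5,946.81 +$77.31 interest = $6,024.12; pay $1,392.22 → $4,631.90
Month 2: $4,631.90 +$60.21 interest = $4,692.11; pay $1,392.22 → $3,299.89
Month 3: $3,299.89 +$42.90 interest = $3,342.79; pay $1,392.22 → $1,950.57
Month 4: $1,950.57 +$25.36 interest = $1,975.93; pay $1,392.22 → $583.71
Month 5: $583.71 +$7.59 interest = $591.30; pay $591.30 → $0.00

$591.30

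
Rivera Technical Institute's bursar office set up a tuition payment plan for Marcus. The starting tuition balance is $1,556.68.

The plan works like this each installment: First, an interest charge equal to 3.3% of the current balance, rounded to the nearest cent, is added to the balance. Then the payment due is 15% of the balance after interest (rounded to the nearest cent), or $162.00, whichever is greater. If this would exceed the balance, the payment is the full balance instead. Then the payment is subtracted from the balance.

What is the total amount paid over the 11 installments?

$1,845.00

# | Opening | Interest | Payment | End bal
1 | $1,556.68 | $51.37 | $241.21 | $1,366.84
2 | $1,366.84 | $45.11 | $211.79 | $1,200.16
3 | $1,200.16 | $39.61 | $185.97 | $1,053.80
4 | $1,053.80 | $34.78 | $163.29 | $925.29
5 | $925.29 | $30.53 | $162.00 | $793.82
6 | $793.82 | $26.20 | $162.00 | $658.02
7 | $658.02 | $21.71 | $162.00 | $517.73
8 | $517.73 | $17.09 | $162.00 | $372.82
9 | $372.82 | $12.30 | $162.00 | $223.12
10 | $223.12 | $7.36 | $162.00 | $68.48
11 | $68.48 | $2.26 | $70.74 | $0.00
Total paid: $1,845.00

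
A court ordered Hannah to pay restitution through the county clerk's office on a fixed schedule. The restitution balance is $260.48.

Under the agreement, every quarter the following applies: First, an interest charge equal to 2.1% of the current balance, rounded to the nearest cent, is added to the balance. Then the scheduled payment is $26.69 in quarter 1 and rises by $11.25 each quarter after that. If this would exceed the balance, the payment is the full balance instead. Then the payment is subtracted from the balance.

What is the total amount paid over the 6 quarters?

Quarter 1: $260.48 +$5.47 interest = $265.95; pay $26.69 → $239.26
Quarter 2: $239.26 +$5.02 interest = $244.28; pay $37.94 → $206.34
Quarter 3: $206.34 +$4.33 interest = $210.67; pay $49.19 → $161.48
Quarter 4: $161.48 +$3.39 interest = $164.87; pay $60.44 → $104.43
Quarter 5: $104.43 +$2.19 interest = $106.62; pay $71.69 → $34.93
Quarter 6: $34.93 +$0.73 interest = $35.66; pay $35.66 → $0.00
Total paid: $281.61

$281.61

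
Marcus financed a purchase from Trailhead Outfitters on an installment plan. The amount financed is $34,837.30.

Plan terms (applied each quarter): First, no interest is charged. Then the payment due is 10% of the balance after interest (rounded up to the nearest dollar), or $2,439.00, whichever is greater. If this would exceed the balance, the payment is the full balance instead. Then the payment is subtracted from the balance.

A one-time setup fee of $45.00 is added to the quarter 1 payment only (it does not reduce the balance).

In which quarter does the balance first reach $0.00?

Quarter 1: $34,837.30 − $3,484.00 (+ $45.00 fee) → $31,353.30
Quarter 2: $31,353.30 − $3,136.00 → $28,217.30
Quarter 3: $28,217.30 − $2,822.00 → $25,395.30
Quarter 4: $25,395.30 − $2,540.00 → $22,855.30
Quarter 5: $22,855.30 − $2,439.00 → $20,416.30
Quarter 6: $20,416.30 − $2,439.00 → $17,977.30
Quarter 7: $17,977.30 − $2,439.00 → $15,538.30
Quarter 8: $15,538.30 − $2,439.00 → $13,099.30
Quarter 9: $13,099.30 − $2,439.00 → $10,660.30
Quarter 10: $10,660.30 − $2,439.00 → $8,221.30
Quarter 11: $8,221.30 − $2,439.00 → $5,782.30
Quarter 12: $5,782.30 − $2,439.00 → $3,343.30
Quarter 13: $3,343.30 − $2,439.00 → $904.30
Quarter 14: $904.30 − $904.30 → $0.00
Balance reaches $0.00 in quarter 14.

14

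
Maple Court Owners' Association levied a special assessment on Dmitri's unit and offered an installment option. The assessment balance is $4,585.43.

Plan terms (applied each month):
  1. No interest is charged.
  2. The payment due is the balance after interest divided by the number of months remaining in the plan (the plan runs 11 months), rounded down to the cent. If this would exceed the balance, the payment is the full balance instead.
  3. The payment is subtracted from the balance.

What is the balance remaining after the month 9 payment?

Month 1: $4,585.43 − $416.85 → $4,168.58
Month 2: $4,168.58 − $416.85 → $3,751.73
Month 3: $3,751.73 − $416.85 → $3,334.88
Month 4: $3,334.88 − $416.86 → $2,918.02
Month 5: $2,918.02 − $416.86 → $2,501.16
Month 6: $2,501.16 − $416.86 → $2,084.30
Month 7: $2,084.30 − $416.86 → $1,667.44
Month 8: $1,667.44 − $416.86 → $1,250.58
Month 9: $1,250.58 − $416.86 → $833.72

$833.72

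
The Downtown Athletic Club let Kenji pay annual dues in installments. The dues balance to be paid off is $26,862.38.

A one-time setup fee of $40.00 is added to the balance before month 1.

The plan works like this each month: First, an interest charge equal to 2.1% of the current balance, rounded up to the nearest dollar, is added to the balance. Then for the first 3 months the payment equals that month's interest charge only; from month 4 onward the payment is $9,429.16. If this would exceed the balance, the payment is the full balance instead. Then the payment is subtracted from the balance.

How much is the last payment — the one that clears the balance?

$9,177.06

Month 1: opening $26,902.38; interest $565.00 → $27,467.38; payment $565.00; balance $26,902.38
Month 2: opening $26,902.38; interest $565.00 → $27,467.38; payment $565.00; balance $26,902.38
Month 3: opening $26,902.38; interest $565.00 → $27,467.38; payment $565.00; balance $26,902.38
Month 4: opening $26,902.38; interest $565.00 → $27,467.38; payment $9,429.16; balance $18,038.22
Month 5: opening $18,038.22; interest $379.00 → $18,417.22; payment $9,429.16; balance $8,988.06
Month 6: opening $8,988.06; interest $189.00 → $9,177.06; payment $9,177.06; balance $0.00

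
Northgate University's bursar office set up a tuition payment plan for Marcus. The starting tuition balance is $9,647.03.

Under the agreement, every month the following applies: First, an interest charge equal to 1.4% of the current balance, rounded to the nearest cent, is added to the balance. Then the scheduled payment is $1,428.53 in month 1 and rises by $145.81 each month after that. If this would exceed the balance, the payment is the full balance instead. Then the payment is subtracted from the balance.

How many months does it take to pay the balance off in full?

6

Month 1: opening $9,647.03; interest $135.06 → $9,782.09; payment $1,428.53; balance $8,353.56
Month 2: opening $8,353.56; interest $116.95 → $8,470.51; payment $1,574.34; balance $6,896.17
Month 3: opening $6,896.17; interest $96.55 → $6,992.72; payment $1,720.15; balance $5,272.57
Month 4: opening $5,272.57; interest $73.82 → $5,346.39; payment $1,865.96; balance $3,480.43
Month 5: opening $3,480.43; interest $48.73 → $3,529.16; payment $2,011.77; balance $1,517.39
Month 6: opening $1,517.39; interest $21.24 → $1,538.63; payment $1,538.63; balance $0.00
Balance reaches $0.00 in month 6.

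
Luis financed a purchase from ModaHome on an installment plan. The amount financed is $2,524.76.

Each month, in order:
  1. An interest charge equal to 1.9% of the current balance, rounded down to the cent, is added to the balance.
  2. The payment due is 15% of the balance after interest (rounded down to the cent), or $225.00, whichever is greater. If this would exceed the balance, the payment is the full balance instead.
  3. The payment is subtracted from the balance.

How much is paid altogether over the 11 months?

# | Opening | Interest | Payment | End bal
1 | $2,524.76 | $47.97 | $385.90 | $2,186.83
2 | $2,186.83 | $41.54 | $334.25 | $1,894.12
3 | $1,894.12 | $35.98 | $289.51 | $1,640.59
4 | $1,640.59 | $31.17 | $250.76 | $1,421.00
5 | $1,421.00 | $26.99 | $225.00 | $1,222.99
6 | $1,222.99 | $23.23 | $225.00 | $1,021.22
7 | $1,021.22 | $19.40 | $225.00 | $815.62
8 | $815.62 | $15.49 | $225.00 | $606.11
9 | $606.11 | $11.51 | $225.00 | $392.62
10 | $392.62 | $7.45 | $225.00 | $175.07
11 | $175.07 | $3.32 | $178.39 | $0.00
Total paid: $2,788.81

$2,788.81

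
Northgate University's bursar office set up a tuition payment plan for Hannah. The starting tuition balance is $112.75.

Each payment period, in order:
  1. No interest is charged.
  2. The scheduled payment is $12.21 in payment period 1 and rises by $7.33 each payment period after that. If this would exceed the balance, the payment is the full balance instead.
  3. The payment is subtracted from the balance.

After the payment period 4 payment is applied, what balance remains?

Payment period 1: opening $112.75; payment $12.21; balance $100.54
Payment period 2: opening $100.54; payment $19.54; balance $81.00
Payment period 3: opening $81.00; payment $26.87; balance $54.13
Payment period 4: opening $54.13; payment $34.20; balance $19.93

$19.93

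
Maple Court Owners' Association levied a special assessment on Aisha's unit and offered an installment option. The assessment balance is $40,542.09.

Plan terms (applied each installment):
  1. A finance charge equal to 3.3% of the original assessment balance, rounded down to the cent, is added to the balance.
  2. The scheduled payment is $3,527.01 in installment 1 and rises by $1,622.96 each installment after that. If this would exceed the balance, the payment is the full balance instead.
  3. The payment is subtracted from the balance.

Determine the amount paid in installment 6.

$11,641.81

# | Opening | Interest | Payment | End bal
1 | $40,542.09 | $1,337.88 | $3,527.01 | $38,352.96
2 | $38,352.96 | $1,337.88 | $5,149.97 | $34,540.87
3 | $34,540.87 | $1,337.88 | $6,772.93 | $29,105.82
4 | $29,105.82 | $1,337.88 | $8,395.89 | $22,047.81
5 | $22,047.81 | $1,337.88 | $10,018.85 | $13,366.84
6 | $13,366.84 | $1,337.88 | $11,641.81 | $3,062.91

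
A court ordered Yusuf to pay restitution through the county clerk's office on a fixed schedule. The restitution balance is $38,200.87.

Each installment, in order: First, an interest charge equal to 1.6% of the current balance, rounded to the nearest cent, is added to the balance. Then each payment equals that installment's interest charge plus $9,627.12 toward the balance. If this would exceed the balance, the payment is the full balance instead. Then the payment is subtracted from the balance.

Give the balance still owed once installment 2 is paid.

Installment 1: $38,200.87 +$611.21 interest = $38,812.08; pay $10,238.33 → $28,573.75
Installment 2: $28,573.75 +$457.18 interest = $29,030.93; pay $10,084.30 → $18,946.63

$18,946.63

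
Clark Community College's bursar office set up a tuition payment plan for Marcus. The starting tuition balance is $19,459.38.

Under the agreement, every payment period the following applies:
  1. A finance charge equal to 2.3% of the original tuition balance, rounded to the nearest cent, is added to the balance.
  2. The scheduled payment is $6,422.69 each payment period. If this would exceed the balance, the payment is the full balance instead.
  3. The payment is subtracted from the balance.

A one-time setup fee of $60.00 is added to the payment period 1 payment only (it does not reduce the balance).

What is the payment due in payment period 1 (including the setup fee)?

Payment period 1: opening $19,459.38; interest $447.57 → $19,906.95; payment $6,422.69 (+ $60.00 fee); balance $13,484.26

$6,482.69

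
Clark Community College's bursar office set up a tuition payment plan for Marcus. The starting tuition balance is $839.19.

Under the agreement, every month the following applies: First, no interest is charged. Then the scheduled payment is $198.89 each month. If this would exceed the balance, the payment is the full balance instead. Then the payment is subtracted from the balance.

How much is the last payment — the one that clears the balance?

Month 1: opening $839.19; payment $198.89; balance $640.30
Month 2: opening $640.30; payment $198.89; balance $441.41
Month 3: opening $441.41; payment $198.89; balance $242.52
Month 4: opening $242.52; payment $198.89; balance $43.63
Month 5: opening $43.63; payment $43.63; balance $0.00

$43.63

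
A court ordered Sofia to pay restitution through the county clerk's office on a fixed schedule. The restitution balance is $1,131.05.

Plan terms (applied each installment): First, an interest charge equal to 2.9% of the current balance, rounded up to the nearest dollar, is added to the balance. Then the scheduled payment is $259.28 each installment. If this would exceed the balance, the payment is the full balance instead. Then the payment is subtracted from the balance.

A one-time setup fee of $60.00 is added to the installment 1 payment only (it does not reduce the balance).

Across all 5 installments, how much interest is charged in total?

$99.00

Installment 1: $1,131.05 +$33.00 interest = $1,164.05; pay $259.28 (+ $60.00 fee) → $904.77
Installment 2: $904.77 +$27.00 interest = $931.77; pay $259.28 → $672.49
Installment 3: $672.49 +$20.00 interest = $692.49; pay $259.28 → $433.21
Installment 4: $433.21 +$13.00 interest = $446.21; pay $259.28 → $186.93
Installment 5: $186.93 +$6.00 interest = $192.93; pay $192.93 → $0.00
Total interest: $33.00 + $27.00 + $20.00 + $13.00 + $6.00 = $99.00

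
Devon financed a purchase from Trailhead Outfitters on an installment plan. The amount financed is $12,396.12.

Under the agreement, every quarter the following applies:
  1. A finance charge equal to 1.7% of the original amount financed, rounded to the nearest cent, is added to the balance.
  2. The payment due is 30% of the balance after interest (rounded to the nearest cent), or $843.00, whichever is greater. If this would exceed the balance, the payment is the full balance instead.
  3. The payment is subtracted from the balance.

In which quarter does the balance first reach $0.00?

9

Quarter 1: opening $12,396.12; interest $210.73 → $12,606.85; payment $3,782.06; balance $8,824.79
Quarter 2: opening $8,824.79; interest $210.73 → $9,035.52; payment $2,710.66; balance $6,324.86
Quarter 3: opening $6,324.86; interest $210.73 → $6,535.59; payment $1,960.68; balance $4,574.91
Quarter 4: opening $4,574.91; interest $210.73 → $4,785.64; payment $1,435.69; balance $3,349.95
Quarter 5: opening $3,349.95; interest $210.73 → $3,560.68; payment $1,068.20; balance $2,492.48
Quarter 6: opening $2,492.48; interest $210.73 → $2,703.21; payment $843.00; balance $1,860.21
Quarter 7: opening $1,860.21; interest $210.73 → $2,070.94; payment $843.00; balance $1,227.94
Quarter 8: opening $1,227.94; interest $210.73 → $1,438.67; payment $843.00; balance $595.67
Quarter 9: opening $595.67; interest $210.73 → $806.40; payment $806.40; balance $0.00
Balance reaches $0.00 in quarter 9.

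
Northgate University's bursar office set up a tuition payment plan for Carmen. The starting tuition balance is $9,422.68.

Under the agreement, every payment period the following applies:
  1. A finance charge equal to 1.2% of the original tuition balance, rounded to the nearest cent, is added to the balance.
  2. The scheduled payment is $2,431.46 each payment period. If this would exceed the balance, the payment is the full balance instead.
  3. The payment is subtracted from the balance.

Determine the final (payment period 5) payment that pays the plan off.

$262.19

# | Opening | Interest | Payment | End bal
1 | $9,422.68 | $113.07 | $2,431.46 | $7,104.29
2 | $7,104.29 | $113.07 | $2,431.46 | $4,785.90
3 | $4,785.90 | $113.07 | $2,431.46 | $2,467.51
4 | $2,467.51 | $113.07 | $2,431.46 | $149.12
5 | $149.12 | $113.07 | $262.19 | $0.00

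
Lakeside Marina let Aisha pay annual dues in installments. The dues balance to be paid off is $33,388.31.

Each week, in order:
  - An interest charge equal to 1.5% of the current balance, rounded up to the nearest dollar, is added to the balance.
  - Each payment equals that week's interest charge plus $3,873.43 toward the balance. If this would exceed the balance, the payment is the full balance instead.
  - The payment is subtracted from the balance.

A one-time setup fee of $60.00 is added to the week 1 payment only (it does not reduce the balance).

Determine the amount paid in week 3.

# | Opening | Interest | Payment | Fee | End bal
1 | $33,388.31 | $501.00 | $4,374.43 | $60.00 | $29,514.88
2 | $29,514.88 | $443.00 | $4,316.43 | — | $25,641.45
3 | $25,641.45 | $385.00 | $4,258.43 | — | $21,768.02

$4,258.43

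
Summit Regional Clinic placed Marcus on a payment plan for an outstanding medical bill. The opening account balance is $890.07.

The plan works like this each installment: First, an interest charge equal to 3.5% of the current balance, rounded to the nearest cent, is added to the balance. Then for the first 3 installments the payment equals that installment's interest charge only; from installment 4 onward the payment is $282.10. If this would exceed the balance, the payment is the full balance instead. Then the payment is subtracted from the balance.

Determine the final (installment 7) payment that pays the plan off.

Installment 1: $890.07 +$31.15 interest = $921.22; pay $31.15 → $890.07
Installment 2: $890.07 +$31.15 interest = $921.22; pay $31.15 → $890.07
Installment 3: $890.07 +$31.15 interest = $921.22; pay $31.15 → $890.07
Installment 4: $890.07 +$31.15 interest = $921.22; pay $282.10 → $639.12
Installment 5: $639.12 +$22.37 interest = $661.49; pay $282.10 → $379.39
Installment 6: $379.39 +$13.28 interest = $392.67; pay $282.10 → $110.57
Installment 7: $110.57 +$3.87 interest = $114.44; pay $114.44 → $0.00

$114.44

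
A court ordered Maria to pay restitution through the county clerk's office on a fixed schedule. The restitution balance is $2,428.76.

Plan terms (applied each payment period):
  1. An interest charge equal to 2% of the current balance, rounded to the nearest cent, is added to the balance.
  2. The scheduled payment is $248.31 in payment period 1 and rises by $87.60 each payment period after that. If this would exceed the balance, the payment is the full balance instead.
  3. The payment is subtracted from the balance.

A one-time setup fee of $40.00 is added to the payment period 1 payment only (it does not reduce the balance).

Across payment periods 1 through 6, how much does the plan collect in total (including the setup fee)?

Payment period 1: $2,428.76 +$48.58 interest = $2,477.34; pay $248.31 (+ $40.00 fee) → $2,229.03
Payment period 2: $2,229.03 +$44.58 interest = $2,273.61; pay $335.91 → $1,937.70
Payment period 3: $1,937.70 +$38.75 interest = $1,976.45; pay $423.51 → $1,552.94
Payment period 4: $1,552.94 +$31.06 interest = $1,584.00; pay $511.11 → $1,072.89
Payment period 5: $1,072.89 +$21.46 interest = $1,094.35; pay $598.71 → $495.64
Payment period 6: $495.64 +$9.91 interest = $505.55; pay $505.55 → $0.00
Total paid: $2,663.10

$2,663.10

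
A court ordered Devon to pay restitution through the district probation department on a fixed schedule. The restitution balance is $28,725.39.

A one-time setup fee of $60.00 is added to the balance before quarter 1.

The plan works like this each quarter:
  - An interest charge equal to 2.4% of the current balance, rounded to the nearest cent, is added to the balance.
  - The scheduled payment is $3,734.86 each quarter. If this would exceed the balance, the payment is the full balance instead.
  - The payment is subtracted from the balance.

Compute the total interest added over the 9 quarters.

$3,434.90

Quarter 1: opening $28,785.39; interest $690.85 → $29,476.24; payment $3,734.86; balance $25,741.38
Quarter 2: opening $25,741.38; interest $617.79 → $26,359.17; payment $3,734.86; balance $22,624.31
Quarter 3: opening $22,624.31; interest $542.98 → $23,167.29; payment $3,734.86; balance $19,432.43
Quarter 4: opening $19,432.43; interest $466.38 → $19,898.81; payment $3,734.86; balance $16,163.95
Quarter 5: opening $16,163.95; interest $387.93 → $16,551.88; payment $3,734.86; balance $12,817.02
Quarter 6: opening $12,817.02; interest $307.61 → $13,124.63; payment $3,734.86; balance $9,389.77
Quarter 7: opening $9,389.77; interest $225.35 → $9,615.12; payment $3,734.86; balance $5,880.26
Quarter 8: opening $5,880.26; interest $141.13 → $6,021.39; payment $3,734.86; balance $2,286.53
Quarter 9: opening $2,286.53; interest $54.88 → $2,341.41; payment $2,341.41; balance $0.00
Total interest: $690.85 + $617.79 + $542.98 + $466.38 + $387.93 + $307.61 + $225.35 + $141.13 + $54.88 = $3,434.90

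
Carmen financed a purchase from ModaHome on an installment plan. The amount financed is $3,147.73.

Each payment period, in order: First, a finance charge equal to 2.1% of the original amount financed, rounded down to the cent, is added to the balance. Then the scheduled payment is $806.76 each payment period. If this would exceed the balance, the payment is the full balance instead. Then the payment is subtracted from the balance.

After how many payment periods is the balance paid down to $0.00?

# | Opening | Interest | Payment | End bal
1 | $3,147.73 | $66.10 | $806.76 | $2,407.07
2 | $2,407.07 | $66.10 | $806.76 | $1,666.41
3 | $1,666.41 | $66.10 | $806.76 | $925.75
4 | $925.75 | $66.10 | $806.76 | $185.09
5 | $185.09 | $66.10 | $251.19 | $0.00
Balance reaches $0.00 in payment period 5.

5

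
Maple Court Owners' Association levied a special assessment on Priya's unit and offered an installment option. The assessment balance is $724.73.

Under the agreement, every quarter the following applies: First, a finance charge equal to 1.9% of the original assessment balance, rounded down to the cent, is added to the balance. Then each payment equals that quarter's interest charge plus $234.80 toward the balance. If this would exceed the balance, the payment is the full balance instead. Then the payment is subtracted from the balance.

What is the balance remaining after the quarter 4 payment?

Quarter 1: $724.73 +$13.76 interest = $738.49; pay $248.56 → $489.93
Quarter 2: $489.93 +$13.76 interest = $503.69; pay $248.56 → $255.13
Quarter 3: $255.13 +$13.76 interest = $268.89; pay $248.56 → $20.33
Quarter 4: $20.33 +$13.76 interest = $34.09; pay $34.09 → $0.00

$0.00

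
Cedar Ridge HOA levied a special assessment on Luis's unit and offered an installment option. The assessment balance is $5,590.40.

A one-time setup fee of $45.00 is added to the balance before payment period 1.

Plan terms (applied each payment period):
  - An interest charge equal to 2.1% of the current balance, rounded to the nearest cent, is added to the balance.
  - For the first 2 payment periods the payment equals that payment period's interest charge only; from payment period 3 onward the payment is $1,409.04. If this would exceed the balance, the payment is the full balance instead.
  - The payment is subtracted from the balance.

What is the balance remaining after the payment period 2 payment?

Payment period 1: opening $5,635.40; interest $118.34 → $5,753.74; payment $118.34; balance $5,635.40
Payment period 2: opening $5,635.40; interest $118.34 → $5,753.74; payment $118.34; balance $5,635.40

$5,635.40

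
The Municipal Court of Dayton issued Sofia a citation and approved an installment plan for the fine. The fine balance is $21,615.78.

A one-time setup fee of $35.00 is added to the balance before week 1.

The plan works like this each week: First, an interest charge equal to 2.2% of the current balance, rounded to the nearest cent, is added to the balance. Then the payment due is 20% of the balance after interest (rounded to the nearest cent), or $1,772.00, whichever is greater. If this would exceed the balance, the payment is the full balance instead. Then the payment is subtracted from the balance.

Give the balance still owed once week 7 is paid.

Week 1: $21,650.78 +$476.32 interest = $22,127.10; pay $4,425.42 → $17,701.68
Week 2: $17,701.68 +$389.44 interest = $18,091.12; pay $3,618.22 → $14,472.90
Week 3: $14,472.90 +$318.40 interest = $14,791.30; pay $2,958.26 → $11,833.04
Week 4: $11,833.04 +$260.33 interest = $12,093.37; pay $2,418.67 → $9,674.70
Week 5: $9,674.70 +$212.84 interest = $9,887.54; pay $1,977.51 → $7,910.03
Week 6: $7,910.03 +$174.02 interest = $8,084.05; pay $1,772.00 → $6,312.05
Week 7: $6,312.05 +$138.87 interest = $6,450.92; pay $1,772.00 → $4,678.92

$4,678.92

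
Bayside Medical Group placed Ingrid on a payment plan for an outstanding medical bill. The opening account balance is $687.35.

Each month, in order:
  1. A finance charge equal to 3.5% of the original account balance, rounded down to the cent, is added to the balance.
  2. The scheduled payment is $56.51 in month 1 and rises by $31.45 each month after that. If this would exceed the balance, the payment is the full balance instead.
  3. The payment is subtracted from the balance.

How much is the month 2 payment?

$87.96

# | Opening | Interest | Payment | End bal
1 | $687.35 | $24.05 | $56.51 | $654.89
2 | $654.89 | $24.05 | $87.96 | $590.98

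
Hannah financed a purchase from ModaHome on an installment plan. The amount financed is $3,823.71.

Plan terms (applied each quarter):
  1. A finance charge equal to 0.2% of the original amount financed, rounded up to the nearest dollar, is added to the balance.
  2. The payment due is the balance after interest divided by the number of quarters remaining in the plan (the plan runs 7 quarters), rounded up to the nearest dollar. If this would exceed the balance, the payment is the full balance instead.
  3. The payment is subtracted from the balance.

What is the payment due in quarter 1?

Quarter 1: $3,823.71 +$8.00 interest = $3,831.71; pay $548.00 → $3,283.71

$548.00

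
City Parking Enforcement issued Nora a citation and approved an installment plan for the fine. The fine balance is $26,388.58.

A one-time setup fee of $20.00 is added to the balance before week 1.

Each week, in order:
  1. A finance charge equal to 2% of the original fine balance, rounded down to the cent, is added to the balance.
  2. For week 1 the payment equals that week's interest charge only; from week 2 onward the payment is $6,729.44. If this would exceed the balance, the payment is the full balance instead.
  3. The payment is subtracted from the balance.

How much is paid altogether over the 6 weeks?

Week 1: $26,408.58 +$527.77 interest = $26,936.35; pay $527.77 → $26,408.58
Week 2: $26,408.58 +$527.77 interest = $26,936.35; pay $6,729.44 → $20,206.91
Week 3: $20,206.91 +$527.77 interest = $20,734.68; pay $6,729.44 → $14,005.24
Week 4: $14,005.24 +$527.77 interest = $14,533.01; pay $6,729.44 → $7,803.57
Week 5: $7,803.57 +$527.77 interest = $8,331.34; pay $6,729.44 → $1,601.90
Week 6: $1,601.90 +$527.77 interest = $2,129.67; pay $2,129.67 → $0.00
Total paid: $29,575.20

$29,575.20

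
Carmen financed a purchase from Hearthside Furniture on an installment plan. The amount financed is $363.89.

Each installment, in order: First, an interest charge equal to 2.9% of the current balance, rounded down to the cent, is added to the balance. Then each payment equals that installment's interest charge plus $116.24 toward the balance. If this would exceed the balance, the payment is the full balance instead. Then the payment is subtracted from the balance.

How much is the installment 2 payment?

Installment 1: $363.89 +$10.55 interest = $374.44; pay $126.79 → $247.65
Installment 2: $247.65 +$7.18 interest = $254.83; pay $123.42 → $131.41

$123.42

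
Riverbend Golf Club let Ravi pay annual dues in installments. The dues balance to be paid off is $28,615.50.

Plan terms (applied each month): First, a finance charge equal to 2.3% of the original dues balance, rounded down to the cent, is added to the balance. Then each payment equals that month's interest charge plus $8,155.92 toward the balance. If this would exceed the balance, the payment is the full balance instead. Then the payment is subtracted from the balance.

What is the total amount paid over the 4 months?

$31,248.10

Month 1: $28,615.50 +$658.15 interest = $29,273.65; pay $8,814.07 → $20,459.58
Month 2: $20,459.58 +$658.15 interest = $21,117.73; pay $8,814.07 → $12,303.66
Month 3: $12,303.66 +$658.15 interest = $12,961.81; pay $8,814.07 → $4,147.74
Month 4: $4,147.74 +$658.15 interest = $4,805.89; pay $4,805.89 → $0.00
Total paid: $31,248.10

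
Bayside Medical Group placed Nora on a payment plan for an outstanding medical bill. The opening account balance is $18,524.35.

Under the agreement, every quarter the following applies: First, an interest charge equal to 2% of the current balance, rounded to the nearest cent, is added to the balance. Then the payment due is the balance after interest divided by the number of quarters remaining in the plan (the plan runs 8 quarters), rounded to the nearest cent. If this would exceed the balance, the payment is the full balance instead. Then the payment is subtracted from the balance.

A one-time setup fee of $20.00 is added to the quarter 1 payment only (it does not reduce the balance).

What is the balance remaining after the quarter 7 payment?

$2,659.83

Quarter 1: opening $18,524.35; interest $370.49 → $18,894.84; payment $2,361.86 (+ $20.00 fee); balance $16,532.98
Quarter 2: opening $16,532.98; interest $330.66 → $16,863.64; payment $2,409.09; balance $14,454.55
Quarter 3: opening $14,454.55; interest $289.09 → $14,743.64; payment $2,457.27; balance $12,286.37
Quarter 4: opening $12,286.37; interest $245.73 → $12,532.10; payment $2,506.42; balance $10,025.68
Quarter 5: opening $10,025.68; interest $200.51 → $10,226.19; payment $2,556.55; balance $7,669.64
Quarter 6: opening $7,669.64; interest $153.39 → $7,823.03; payment $2,607.68; balance $5,215.35
Quarter 7: opening $5,215.35; interest $104.31 → $5,319.66; payment $2,659.83; balance $2,659.83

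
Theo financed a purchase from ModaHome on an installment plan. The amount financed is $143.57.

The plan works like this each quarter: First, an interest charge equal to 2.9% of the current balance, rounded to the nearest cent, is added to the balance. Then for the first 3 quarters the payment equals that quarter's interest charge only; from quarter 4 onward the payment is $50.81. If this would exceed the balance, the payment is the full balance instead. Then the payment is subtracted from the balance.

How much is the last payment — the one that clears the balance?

$50.34

Quarter 1: opening $143.57; interest $4.16 → $147.73; payment $4.16; balance $143.57
Quarter 2: opening $143.57; interest $4.16 → $147.73; payment $4.16; balance $143.57
Quarter 3: opening $143.57; interest $4.16 → $147.73; payment $4.16; balance $143.57
Quarter 4: opening $143.57; interest $4.16 → $147.73; payment $50.81; balance $96.92
Quarter 5: opening $96.92; interest $2.81 → $99.73; payment $50.81; balance $48.92
Quarter 6: opening $48.92; interest $1.42 → $50.34; payment $50.34; balance $0.00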